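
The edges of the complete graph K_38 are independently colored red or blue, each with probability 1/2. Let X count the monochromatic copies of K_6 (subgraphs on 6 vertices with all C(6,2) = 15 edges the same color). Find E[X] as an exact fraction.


Let X = Σ_S X_S over the C(38, 6) = 2760681 subsets S of size 6, where X_S = 1 if the K_6 on S is monochromatic.
For a fixed S, the K_6 on S has C(6, 2) = 15 edges. P[all 15 edges red] = (1/2)^15, and likewise for blue, so P[monochromatic] = 2·(1/2)^15 = 2^{1 − 15} = 1/16384.
By linearity: E[X] = C(38, 6) · 2^{1 − 15} = 2760681 · 1/16384 = 2760681/16384.
Numerically: E[X] ≈ 168.49860.

E[X] = C(38,6)·2^(1−C(6,2)) = 2760681/16384 ≈ 168.49860.


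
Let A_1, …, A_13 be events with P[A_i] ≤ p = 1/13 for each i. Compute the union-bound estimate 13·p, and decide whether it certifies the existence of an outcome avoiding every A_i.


Union bound: P[∪_{i=1}^{13} A_i] ≤ Σ_i P[A_i] ≤ 13·p = 13·(1/13) = 1.
Numerically: 1 ≈ 1.000000.
Is 1 < 1? NO.
Since the bound 1 is ≥ 1, the union bound is uninformative here; it does NOT by itself certify existence.

13·p = 1 ≈ 1.000000; existence NOT certified by the union bound.


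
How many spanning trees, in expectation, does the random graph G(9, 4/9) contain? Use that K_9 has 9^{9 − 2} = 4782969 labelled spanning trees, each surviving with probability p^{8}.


K_9 has 9^{9 − 2} = 4782969 labelled spanning trees.
For each such spanning tree H, let X_H = 1 if all 8 edges of H are present in G. Then P[X_H = 1] = p^{8} = (4/9)^{8} = 65536/43046721.
Summing the indicators: E[X] = Σ_H E[X_H] = 4782969 · p^{8} = 4782969 · 65536/43046721 = 65536/9.
Numerically: E[X] ≈ 7.28e+03.

E[X] = 4782969 · (4/9)^{8} = 65536/9 ≈ 7.28e+03.


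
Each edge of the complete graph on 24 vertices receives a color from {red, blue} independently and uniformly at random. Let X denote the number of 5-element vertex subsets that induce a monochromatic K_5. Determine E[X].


Let X = Σ_S X_S over the C(24, 5) = 42504 subsets S of size 5, where X_S = 1 if the K_5 on S is monochromatic.
For a fixed S, the K_5 on S has C(5, 2) = 10 edges. P[all 10 edges red] = (1/2)^10, and likewise for blue, so P[monochromatic] = 2·(1/2)^10 = 2^{1 − 10} = 1/512.
Summing: E[X] = C(24, 5) · 2^{1 − 10} = 42504 · 1/512 = 5313/64.
Numerically: E[X] ≈ 83.015625.

E[X] = C(24,5)·2^(1−C(5,2)) = 5313/64 ≈ 83.015625.


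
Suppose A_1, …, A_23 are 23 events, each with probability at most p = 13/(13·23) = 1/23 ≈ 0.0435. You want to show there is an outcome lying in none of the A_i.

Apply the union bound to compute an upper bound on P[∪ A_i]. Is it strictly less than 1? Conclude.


Union bound: P[∪_{i=1}^{23} A_i] ≤ Σ_i P[A_i] ≤ 23·p = 23·(1/23) = 1.
Numerically: 1 ≈ 1.0000.
Is 1 < 1? NO.
Since the bound 1 is ≥ 1, the union bound is uninformative here; it does NOT by itself certify existence.

23·p = 1 ≈ 1.0000; existence NOT certified by the union bound.


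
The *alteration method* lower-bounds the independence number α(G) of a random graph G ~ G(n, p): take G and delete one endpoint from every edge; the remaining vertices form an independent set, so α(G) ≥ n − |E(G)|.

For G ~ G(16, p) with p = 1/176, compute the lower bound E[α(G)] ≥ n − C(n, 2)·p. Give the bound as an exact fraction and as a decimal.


E[|E(G)|] = C(16, 2)·p = 120 · (1/176) = 15/22.
E[α(G)] ≥ n − E[|E(G)|] = 16 − 15/22 = 337/22.
Numerically: ≈ 15.318.
(This is only a lower bound; the true E[α(G)] may be larger.)

E[α(G)] ≥ 337/22 ≈ 15.318.


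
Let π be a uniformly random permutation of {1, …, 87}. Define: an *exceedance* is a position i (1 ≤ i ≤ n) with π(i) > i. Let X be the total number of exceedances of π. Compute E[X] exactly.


Write X = Σ_{i=1}^{87} X_i, where X_i = 1_{π(i) > i}.
For each fixed i, π(i) is uniform over {1, …, 87} (marginal of a uniform permutation), so P[π(i) > i] = (n − i)/n. Summing: Σ_{i=1}^{87} (n − i)/n = (0 + 1 + … + 86)/87 = 87(87 − 1)/(2·87) = (87 − 1)/2.
Hence E[X] = Σ_{i=1}^{87} (87 − i)/87 = 43 ≈ 43.00000.

E[X] = 43 = 43.00000.


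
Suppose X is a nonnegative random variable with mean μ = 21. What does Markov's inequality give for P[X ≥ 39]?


μ = E[X] = 21, a = 39.
Markov: P[X ≥ 39] ≤ μ/a = (21)/39 = 7/13.
Numerically: ≈ 0.538.
(Since a = 39 > μ = 21.000, the bound 7/13 is < 1 and informative.)

P[X ≥ 39] ≤ 7/13 ≈ 0.538.


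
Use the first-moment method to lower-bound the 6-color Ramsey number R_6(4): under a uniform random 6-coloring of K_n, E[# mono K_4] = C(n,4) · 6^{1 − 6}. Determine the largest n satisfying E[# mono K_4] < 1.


We need C(n, 4) · 6^{1 − 6} < 1, i.e. C(n, 4) < 6^{6 − 1} = 7776.
Check values of n near the boundary:
  n = 18: C(18, 4) = 3060; 3060 < 7776? YES
  n = 19: C(19, 4) = 3876; 3876 < 7776? YES
  n = 20: C(20, 4) = 4845; 4845 < 7776? YES
  n = 21: C(21, 4) = 5985; 5985 < 7776? YES
  n = 22: C(22, 4) = 7315; 7315 < 7776? YES
  n = 23: C(23, 4) = 8855; 8855 < 7776? NO
  n = 24: C(24, 4) = 10626; 10626 < 7776? NO
  n = 25: C(25, 4) = 12650; 12650 < 7776? NO
The largest n with C(n, 4) < 7776 is n = 22 (where E[X] = 7315/7776 ≈ 0.941). Hence R_6(4) > 22, i.e. R_6(4) ≥ 23.

Largest n = 22; hence R_6(4) > 22.


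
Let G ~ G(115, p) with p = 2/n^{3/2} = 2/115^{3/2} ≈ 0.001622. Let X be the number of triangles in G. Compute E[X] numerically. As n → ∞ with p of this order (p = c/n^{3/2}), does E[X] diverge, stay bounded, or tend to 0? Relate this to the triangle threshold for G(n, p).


Number of potential triangles: C(115, 3) = 246905.
Each occurs with probability p³ ≈ (0.001622)³ ≈ 4.265301e-09.
By linearity: E[X] = C(115, 3)·p³ ≈ 246905 · 4.265301e-09 ≈ 0.0011.
Since α = 3/2 > 1, p = c/n^{3/2} = o(1/n) is below the triangle threshold p ~ 1/n. Asymptotically E[X] ~ (c³/6)·n^{3(1−α)} = (2³/6)·n^{-1.5} → 0, so by Markov's inequality G has no triangles w.h.p.

E[X] ≈ 0.0011; in regime p = Θ(1/n^{3/2}) E[X] tends to 0 (below the triangle threshold p ~ 1/n).


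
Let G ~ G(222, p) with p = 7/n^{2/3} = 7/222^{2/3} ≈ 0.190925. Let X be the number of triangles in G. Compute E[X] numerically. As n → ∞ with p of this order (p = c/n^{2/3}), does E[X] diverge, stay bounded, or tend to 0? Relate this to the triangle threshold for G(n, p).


Number of potential triangles: C(222, 3) = 1798940.
Each occurs with probability p³ ≈ (0.190925)³ ≈ 6.95966237e-03.
By linearity: E[X] = C(222, 3)·p³ ≈ 1798940 · 6.95966237e-03 ≈ 12520.015015.
Since α = 2/3 < 1, p = c/n^{2/3} ≫ 1/n is above the triangle threshold p ~ 1/n. Asymptotically E[X] ~ (c³/6)·n^{3(1−α)} = (7³/6)·n^{1} → ∞; triangles are abundant w.h.p.

E[X] ≈ 12520.015015; in regime p = Θ(1/n^{2/3}) E[X] diverges (above the triangle threshold p ~ 1/n).


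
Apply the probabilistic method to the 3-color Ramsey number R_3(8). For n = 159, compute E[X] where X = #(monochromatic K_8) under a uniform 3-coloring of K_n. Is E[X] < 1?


E[X] = C(159, 8) · 3^{1 − 28} = 8471208603429 · 3^{−27} = 8471208603429/7625597484987.
As a reduced fraction: E[X] = 941245400381/847288609443 ≈ 1.111.
Is E[X] < 1? NO.
Since E[X] ≥ 1, the first-moment bound is inconclusive at n = 159; it does NOT by itself certify R_3(8) > 159.

E[X] = 941245400381/847288609443 ≈ 1.111; E[X] ≥ 1; first-moment method inconclusive here.


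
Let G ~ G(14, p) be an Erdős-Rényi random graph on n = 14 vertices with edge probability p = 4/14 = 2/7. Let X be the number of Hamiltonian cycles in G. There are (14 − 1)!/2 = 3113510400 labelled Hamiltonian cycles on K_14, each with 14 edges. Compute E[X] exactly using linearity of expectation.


K_14 has (14 − 1)!/2 = 3113510400 labelled Hamiltonian cycles.
For each such Hamiltonian cycle H, let X_H = 1 if all 14 edges of H are present in G. Then P[X_H = 1] = p^{14} = (2/7)^{14} = 16384/678223072849.
By linearity of expectation: E[X] = Σ_H E[X_H] = 3113510400 · p^{14} = 3113510400 · 16384/678223072849 = 7287393484800/96889010407.
Numerically: E[X] ≈ 75.2138.

E[X] = 3113510400 · (2/7)^{14} = 7287393484800/96889010407 ≈ 75.2138.


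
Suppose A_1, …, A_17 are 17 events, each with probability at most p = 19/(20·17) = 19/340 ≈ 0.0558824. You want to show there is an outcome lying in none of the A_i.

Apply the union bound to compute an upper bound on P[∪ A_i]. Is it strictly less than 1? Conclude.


Union bound: P[∪_{i=1}^{17} A_i] ≤ Σ_i P[A_i] ≤ 17·p = 17·(19/340) = 19/20.
Numerically: 19/20 ≈ 0.9500000.
Is 19/20 < 1? YES.
Since P[∪ A_i] ≤ 19/20 < 1, the complement has P[∩ A_i^c] ≥ 1 − 19/20 = 1/20 > 0, so some outcome avoids every A_i.

17·p = 19/20 ≈ 0.9500000; existence CERTIFIED by the union bound.


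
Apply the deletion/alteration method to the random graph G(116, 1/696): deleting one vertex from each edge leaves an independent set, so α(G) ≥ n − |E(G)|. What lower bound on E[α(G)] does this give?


E[|E(G)|] = C(116, 2)·p = 6670 · (1/696) = 115/12.
E[α(G)] ≥ n − E[|E(G)|] = 116 − 115/12 = 1277/12.
Numerically: ≈ 106.416667.
(This is only a lower bound; the true E[α(G)] may be larger.)

E[α(G)] ≥ 1277/12 ≈ 106.416667.


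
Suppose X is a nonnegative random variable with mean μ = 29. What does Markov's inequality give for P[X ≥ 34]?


μ = E[X] = 29, a = 34.
Markov: P[X ≥ 34] ≤ μ/a = (29)/34 = 29/34.
Numerically: ≈ 0.8529.
(Since a = 34 > μ = 29.0000, the bound 29/34 is < 1 and informative.)

P[X ≥ 34] ≤ 29/34 ≈ 0.8529.


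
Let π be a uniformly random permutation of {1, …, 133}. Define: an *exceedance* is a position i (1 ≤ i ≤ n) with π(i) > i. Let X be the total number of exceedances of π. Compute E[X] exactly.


Write X = Σ_{i=1}^{133} X_i, where X_i = 1_{π(i) > i}.
For each fixed i, π(i) is uniform over {1, …, 133} (marginal of a uniform permutation), so P[π(i) > i] = (n − i)/n. Summing: Σ_{i=1}^{133} (n − i)/n = (0 + 1 + … + 132)/133 = 133(133 − 1)/(2·133) = (133 − 1)/2.
Hence E[X] = Σ_{i=1}^{133} (133 − i)/133 = 66 ≈ 66.00000.

E[X] = 66 = 66.00000.


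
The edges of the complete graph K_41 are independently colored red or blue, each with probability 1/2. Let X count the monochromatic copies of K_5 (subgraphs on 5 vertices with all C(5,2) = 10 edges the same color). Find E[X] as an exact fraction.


Let X = Σ_S X_S over the C(41, 5) = 749398 subsets S of size 5, where X_S = 1 if the K_5 on S is monochromatic.
For a fixed S, the K_5 on S has C(5, 2) = 10 edges. P[all 10 edges red] = (1/2)^10, and likewise for blue, so P[monochromatic] = 2·(1/2)^10 = 2^{1 − 10} = 1/512.
By linearity: E[X] = C(41, 5) · 2^{1 − 10} = 749398 · 1/512 = 374699/256.
Numerically: E[X] ≈ 1463.667969.

E[X] = C(41,5)·2^(1−C(5,2)) = 374699/256 ≈ 1463.667969.


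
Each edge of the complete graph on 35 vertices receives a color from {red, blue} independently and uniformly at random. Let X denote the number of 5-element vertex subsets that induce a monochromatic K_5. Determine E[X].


Let X = Σ_S X_S over the C(35, 5) = 324632 subsets S of size 5, where X_S = 1 if the K_5 on S is monochromatic.
For a fixed S, the K_5 on S has C(5, 2) = 10 edges. P[all 10 edges red] = (1/2)^10, and likewise for blue, so P[monochromatic] = 2·(1/2)^10 = 2^{1 − 10} = 1/512.
By linearity: E[X] = C(35, 5) · 2^{1 − 10} = 324632 · 1/512 = 40579/64.
Numerically: E[X] ≈ 634.046875.

E[X] = C(35,5)·2^(1−C(5,2)) = 40579/64 ≈ 634.046875.


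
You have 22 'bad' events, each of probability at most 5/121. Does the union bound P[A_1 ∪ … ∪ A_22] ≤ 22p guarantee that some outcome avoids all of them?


Union bound: P[∪_{i=1}^{22} A_i] ≤ Σ_i P[A_i] ≤ 22·p = 22·(5/121) = 10/11.
Numerically: 10/11 ≈ 0.90909.
Is 10/11 < 1? YES.
Since P[∪ A_i] ≤ 10/11 < 1, the complement has P[∩ A_i^c] ≥ 1 − 10/11 = 1/11 > 0, so some outcome avoids every A_i.

22·p = 10/11 ≈ 0.90909; existence CERTIFIED by the union bound.


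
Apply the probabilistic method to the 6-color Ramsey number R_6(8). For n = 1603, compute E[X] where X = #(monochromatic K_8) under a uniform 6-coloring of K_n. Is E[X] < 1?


E[X] = C(1603, 8) · 6^{1 − 28} = 1062551202482611197720 · 6^{−27} = 1062551202482611197720/1023490369077469249536.
As a reduced fraction: E[X] = 14757655590036266635/14215144014964850688 ≈ 1.03816.
Is E[X] < 1? NO.
Since E[X] ≥ 1, the first-moment bound is inconclusive at n = 1603; it does NOT by itself certify R_6(8) > 1603.

E[X] = 14757655590036266635/14215144014964850688 ≈ 1.03816; E[X] ≥ 1; first-moment method inconclusive here.


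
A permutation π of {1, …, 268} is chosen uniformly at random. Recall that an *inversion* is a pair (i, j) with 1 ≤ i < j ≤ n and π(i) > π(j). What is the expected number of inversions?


Write X = Σ X_I over the C(268, 2) = 35778 pairs i < j, with X_I the indicator of one inversion.
There are 35778 indicators.
For each fixed pair i < j, the values π(i) and π(j) are two distinct elements of {1, …, 268} in uniformly random order; by symmetry P[π(i) > π(j)] = 1/2.
By linearity: E[X] = 35778 · (1/2) = C(268, 2) · (1/2) = 35778/2 = 17889 ≈ 17889.00000.

E[X] = 17889 = 17889.00000.


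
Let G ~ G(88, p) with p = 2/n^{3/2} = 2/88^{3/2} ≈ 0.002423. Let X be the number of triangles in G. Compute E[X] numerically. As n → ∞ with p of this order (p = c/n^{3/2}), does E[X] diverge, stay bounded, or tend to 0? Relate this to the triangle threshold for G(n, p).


Number of potential triangles: C(88, 3) = 109736.
Each occurs with probability p³ ≈ (0.002423)³ ≈ 1.422060e-08.
By linearity: E[X] = C(88, 3)·p³ ≈ 109736 · 1.422060e-08 ≈ 0.0016.
Since α = 3/2 > 1, p = c/n^{3/2} = o(1/n) is below the triangle threshold p ~ 1/n. Asymptotically E[X] ~ (c³/6)·n^{3(1−α)} = (2³/6)·n^{-1.5} → 0, so by Markov's inequality G has no triangles w.h.p.

E[X] ≈ 0.0016; in regime p = Θ(1/n^{3/2}) E[X] tends to 0 (below the triangle threshold p ~ 1/n).


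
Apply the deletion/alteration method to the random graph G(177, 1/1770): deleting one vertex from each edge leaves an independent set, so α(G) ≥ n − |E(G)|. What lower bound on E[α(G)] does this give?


E[|E(G)|] = C(177, 2)·p = 15576 · (1/1770) = 44/5.
E[α(G)] ≥ n − E[|E(G)|] = 177 − 44/5 = 841/5.
Numerically: ≈ 168.2000.
(This is only a lower bound; the true E[α(G)] may be larger.)

E[α(G)] ≥ 841/5 ≈ 168.2000.


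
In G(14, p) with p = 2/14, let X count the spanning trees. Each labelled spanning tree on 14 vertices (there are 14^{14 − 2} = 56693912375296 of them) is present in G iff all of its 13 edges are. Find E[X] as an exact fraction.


K_14 has 14^{14 − 2} = 56693912375296 labelled spanning trees.
For each such spanning tree H, let X_H = 1 if all 13 edges of H are present in G. Then P[X_H = 1] = p^{13} = (1/7)^{13} = 1/96889010407.
By linearity of expectation: E[X] = Σ_H E[X_H] = 56693912375296 · p^{13} = 56693912375296 · 1/96889010407 = 4096/7.
Numerically: E[X] ≈ 585.14.

E[X] = 56693912375296 · (1/7)^{13} = 4096/7 ≈ 585.14.


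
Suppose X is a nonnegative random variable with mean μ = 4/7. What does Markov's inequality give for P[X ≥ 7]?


μ = E[X] = 4/7, a = 7.
Markov: P[X ≥ 7] ≤ μ/a = (4/7)/7 = 4/49.
Numerically: ≈ 0.082.
(Since a = 7 > μ = 0.571, the bound 4/49 is < 1 and informative.)

P[X ≥ 7] ≤ 4/49 ≈ 0.082.


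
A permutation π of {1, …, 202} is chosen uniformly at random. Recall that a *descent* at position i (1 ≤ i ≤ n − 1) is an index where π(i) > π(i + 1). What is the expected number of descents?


Write X = Σ X_I over i = 1, …, 201, with X_I the indicator of one descent.
There are 201 indicators.
For each fixed i, the pair (π(i), π(i+1)) is a uniformly random ordered pair of distinct values from {1, …, 202}; by symmetry P[π(i) > π(i+1)] = 1/2.
By linearity: E[X] = 201 · (1/2) = (202 − 1) · (1/2) = 201/2 ≈ 100.500000.

E[X] = 201/2 = 100.500000.


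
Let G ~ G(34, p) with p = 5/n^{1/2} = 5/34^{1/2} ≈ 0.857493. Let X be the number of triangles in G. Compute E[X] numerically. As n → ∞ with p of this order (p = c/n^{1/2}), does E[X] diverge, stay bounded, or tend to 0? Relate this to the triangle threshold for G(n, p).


Number of potential triangles: C(34, 3) = 5984.
Each occurs with probability p³ ≈ (0.857493)³ ≈ 6.30509504e-01.
By linearity: E[X] = C(34, 3)·p³ ≈ 5984 · 6.30509504e-01 ≈ 3772.968873.
Since α = 1/2 < 1, p = c/n^{1/2} ≫ 1/n is above the triangle threshold p ~ 1/n. Asymptotically E[X] ~ (c³/6)·n^{3(1−α)} = (5³/6)·n^{1.5} → ∞; triangles are abundant w.h.p.

E[X] ≈ 3772.968873; in regime p = Θ(1/n^{1/2}) E[X] diverges (above the triangle threshold p ~ 1/n).


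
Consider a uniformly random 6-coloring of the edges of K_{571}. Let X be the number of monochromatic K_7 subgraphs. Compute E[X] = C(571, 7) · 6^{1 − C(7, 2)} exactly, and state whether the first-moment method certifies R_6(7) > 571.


E[X] = C(571, 7) · 6^{1 − 21} = 3784329711421830 · 6^{−20} = 3784329711421830/3656158440062976.
As a reduced fraction: E[X] = 70080179841145/67706637778944 ≈ 1.0350563.
Is E[X] < 1? NO.
Since E[X] ≥ 1, the first-moment bound is inconclusive at n = 571; it does NOT by itself certify R_6(7) > 571.

E[X] = 70080179841145/67706637778944 ≈ 1.0350563; E[X] ≥ 1; first-moment method inconclusive here.


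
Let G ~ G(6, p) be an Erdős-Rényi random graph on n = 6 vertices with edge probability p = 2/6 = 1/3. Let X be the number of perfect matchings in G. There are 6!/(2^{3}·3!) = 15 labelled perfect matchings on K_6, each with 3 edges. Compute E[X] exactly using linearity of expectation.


K_6 has 6!/(2^{3}·3!) = 15 labelled perfect matchings.
For each such perfect matching H, let X_H = 1 if all 3 edges of H are present in G. Then P[X_H = 1] = p^{3} = (1/3)^{3} = 1/27.
Summing the indicators: E[X] = Σ_H E[X_H] = 15 · p^{3} = 15 · 1/27 = 5/9.
Numerically: E[X] ≈ 0.555556.

E[X] = 15 · (1/3)^{3} = 5/9 ≈ 0.555556.


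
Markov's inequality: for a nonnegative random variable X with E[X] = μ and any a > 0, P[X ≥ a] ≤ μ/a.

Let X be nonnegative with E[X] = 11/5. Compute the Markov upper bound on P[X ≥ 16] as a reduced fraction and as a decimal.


μ = E[X] = 11/5, a = 16.
Markov: P[X ≥ 16] ≤ μ/a = (11/5)/16 = 11/80.
Numerically: ≈ 0.138.
(Since a = 16 > μ = 2.200, the bound 11/80 is < 1 and informative.)

P[X ≥ 16] ≤ 11/80 ≈ 0.138.


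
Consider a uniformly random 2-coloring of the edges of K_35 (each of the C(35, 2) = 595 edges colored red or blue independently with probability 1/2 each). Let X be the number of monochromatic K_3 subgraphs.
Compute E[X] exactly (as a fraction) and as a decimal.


Let X = Σ_S X_S over the C(35, 3) = 6545 subsets S of size 3, where X_S = 1 if the K_3 on S is monochromatic.
For a fixed S, the K_3 on S has C(3, 2) = 3 edges. P[all 3 edges red] = (1/2)^3, and likewise for blue, so P[monochromatic] = 2·(1/2)^3 = 2^{1 − 3} = 1/4.
By linearity of expectation: E[X] = C(35, 3) · 2^{1 − 3} = 6545 · 1/4 = 6545/4.
Numerically: E[X] ≈ 1636.250000.

E[X] = C(35,3)·2^(1−C(3,2)) = 6545/4 ≈ 1636.250000.


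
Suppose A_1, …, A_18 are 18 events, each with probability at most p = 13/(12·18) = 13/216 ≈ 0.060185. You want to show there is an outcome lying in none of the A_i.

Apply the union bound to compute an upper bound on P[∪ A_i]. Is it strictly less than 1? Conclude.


Union bound: P[∪_{i=1}^{18} A_i] ≤ Σ_i P[A_i] ≤ 18·p = 18·(13/216) = 13/12.
Numerically: 13/12 ≈ 1.083333.
Is 13/12 < 1? NO.
Since the bound 13/12 is ≥ 1, the union bound is uninformative here; it does NOT by itself certify existence.

18·p = 13/12 ≈ 1.083333; existence NOT certified by the union bound.


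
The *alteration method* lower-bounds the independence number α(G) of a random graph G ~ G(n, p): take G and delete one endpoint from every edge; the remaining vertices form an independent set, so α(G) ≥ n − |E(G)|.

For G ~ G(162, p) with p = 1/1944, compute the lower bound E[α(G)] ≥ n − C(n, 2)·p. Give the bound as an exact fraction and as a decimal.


E[|E(G)|] = C(162, 2)·p = 13041 · (1/1944) = 161/24.
E[α(G)] ≥ n − E[|E(G)|] = 162 − 161/24 = 3727/24.
Numerically: ≈ 155.291667.
(This is only a lower bound; the true E[α(G)] may be larger.)

E[α(G)] ≥ 3727/24 ≈ 155.291667.


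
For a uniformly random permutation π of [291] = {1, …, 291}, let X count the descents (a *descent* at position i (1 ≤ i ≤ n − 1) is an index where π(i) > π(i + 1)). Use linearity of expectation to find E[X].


Write X = Σ X_I over i = 1, …, 290, with X_I the indicator of one descent.
There are 290 indicators.
For each fixed i, the pair (π(i), π(i+1)) is a uniformly random ordered pair of distinct values from {1, …, 291}; by symmetry P[π(i) > π(i+1)] = 1/2.
By linearity: E[X] = 290 · (1/2) = (291 − 1) · (1/2) = 145 ≈ 145.000000.

E[X] = 145 = 145.000000.


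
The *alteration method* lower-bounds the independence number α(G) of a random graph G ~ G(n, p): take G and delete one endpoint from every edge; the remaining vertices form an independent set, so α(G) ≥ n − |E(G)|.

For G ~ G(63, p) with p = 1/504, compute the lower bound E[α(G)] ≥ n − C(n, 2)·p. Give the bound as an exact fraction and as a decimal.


E[|E(G)|] = C(63, 2)·p = 1953 · (1/504) = 31/8.
E[α(G)] ≥ n − E[|E(G)|] = 63 − 31/8 = 473/8.
Numerically: ≈ 59.125.
(This is only a lower bound; the true E[α(G)] may be larger.)

E[α(G)] ≥ 473/8 ≈ 59.125.


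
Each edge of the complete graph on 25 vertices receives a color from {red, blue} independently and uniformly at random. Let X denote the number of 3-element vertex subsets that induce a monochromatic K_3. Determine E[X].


Let X = Σ_S X_S over the C(25, 3) = 2300 subsets S of size 3, where X_S = 1 if the K_3 on S is monochromatic.
For a fixed S, the K_3 on S has C(3, 2) = 3 edges. P[all 3 edges red] = (1/2)^3, and likewise for blue, so P[monochromatic] = 2·(1/2)^3 = 2^{1 − 3} = 1/4.
By linearity: E[X] = C(25, 3) · 2^{1 − 3} = 2300 · 1/4 = 575.
Numerically: E[X] ≈ 575.0000.

E[X] = C(25,3)·2^(1−C(3,2)) = 575 ≈ 575.0000.


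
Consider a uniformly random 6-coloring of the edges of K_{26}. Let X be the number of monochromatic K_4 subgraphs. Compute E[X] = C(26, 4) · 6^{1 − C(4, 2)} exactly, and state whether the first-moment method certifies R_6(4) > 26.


E[X] = C(26, 4) · 6^{1 − 6} = 14950 · 6^{−5} = 14950/7776.
As a reduced fraction: E[X] = 7475/3888 ≈ 1.922582.
Is E[X] < 1? NO.
Since E[X] ≥ 1, the first-moment bound is inconclusive at n = 26; it does NOT by itself certify R_6(4) > 26.

E[X] = 7475/3888 ≈ 1.922582; E[X] ≥ 1; first-moment method inconclusive here.


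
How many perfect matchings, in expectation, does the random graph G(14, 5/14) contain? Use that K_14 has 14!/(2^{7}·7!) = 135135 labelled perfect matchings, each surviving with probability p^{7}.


K_14 has 14!/(2^{7}·7!) = 135135 labelled perfect matchings.
For each such perfect matching H, let X_H = 1 if all 7 edges of H are present in G. Then P[X_H = 1] = p^{7} = (5/14)^{7} = 78125/105413504.
By linearity of expectation: E[X] = Σ_H E[X_H] = 135135 · p^{7} = 135135 · 78125/105413504 = 1508203125/15059072.
Numerically: E[X] ≈ 100.152.

E[X] = 135135 · (5/14)^{7} = 1508203125/15059072 ≈ 100.152.


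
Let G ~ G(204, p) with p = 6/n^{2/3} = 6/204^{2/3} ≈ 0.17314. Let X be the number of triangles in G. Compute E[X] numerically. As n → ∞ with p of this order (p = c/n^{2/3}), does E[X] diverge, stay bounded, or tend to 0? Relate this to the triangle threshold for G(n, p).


Number of potential triangles: C(204, 3) = 1394204.
Each occurs with probability p³ ≈ (0.17314)³ ≈ 5.19031142e-03.
By linearity: E[X] = C(204, 3)·p³ ≈ 1394204 · 5.19031142e-03 ≈ 7236.352941.
Since α = 2/3 < 1, p = c/n^{2/3} ≫ 1/n is above the triangle threshold p ~ 1/n. Asymptotically E[X] ~ (c³/6)·n^{3(1−α)} = (6³/6)·n^{1} → ∞; triangles are abundant w.h.p.

E[X] ≈ 7236.352941; in regime p = Θ(1/n^{2/3}) E[X] diverges (above the triangle threshold p ~ 1/n).


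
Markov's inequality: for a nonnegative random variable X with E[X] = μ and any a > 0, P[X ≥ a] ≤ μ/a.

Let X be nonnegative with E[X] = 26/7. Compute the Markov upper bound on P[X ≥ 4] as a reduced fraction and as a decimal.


μ = E[X] = 26/7, a = 4.
Markov: P[X ≥ 4] ≤ μ/a = (26/7)/4 = 13/14.
Numerically: ≈ 0.9286.
(Since a = 4 > μ = 3.7143, the bound 13/14 is < 1 and informative.)

P[X ≥ 4] ≤ 13/14 ≈ 0.9286.


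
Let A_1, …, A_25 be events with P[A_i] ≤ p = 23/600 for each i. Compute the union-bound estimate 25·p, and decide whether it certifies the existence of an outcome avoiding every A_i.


Union bound: P[∪_{i=1}^{25} A_i] ≤ Σ_i P[A_i] ≤ 25·p = 25·(23/600) = 23/24.
Numerically: 23/24 ≈ 0.95833.
Is 23/24 < 1? YES.
Since P[∪ A_i] ≤ 23/24 < 1, the complement has P[∩ A_i^c] ≥ 1 − 23/24 = 1/24 > 0, so some outcome avoids every A_i.

25·p = 23/24 ≈ 0.95833; existence CERTIFIED by the union bound.


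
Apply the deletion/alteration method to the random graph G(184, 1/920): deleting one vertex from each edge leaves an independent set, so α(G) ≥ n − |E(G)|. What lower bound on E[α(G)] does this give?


E[|E(G)|] = C(184, 2)·p = 16836 · (1/920) = 183/10.
E[α(G)] ≥ n − E[|E(G)|] = 184 − 183/10 = 1657/10.
Numerically: ≈ 165.70000.
(This is only a lower bound; the true E[α(G)] may be larger.)

E[α(G)] ≥ 1657/10 ≈ 165.70000.


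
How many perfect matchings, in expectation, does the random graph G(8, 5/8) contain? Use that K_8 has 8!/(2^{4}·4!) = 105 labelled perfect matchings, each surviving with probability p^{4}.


K_8 has 8!/(2^{4}·4!) = 105 labelled perfect matchings.
For each such perfect matching H, let X_H = 1 if all 4 edges of H are present in G. Then P[X_H = 1] = p^{4} = (5/8)^{4} = 625/4096.
By linearity of expectation: E[X] = Σ_H E[X_H] = 105 · p^{4} = 105 · 625/4096 = 65625/4096.
Numerically: E[X] ≈ 16.022.

E[X] = 105 · (5/8)^{4} = 65625/4096 ≈ 16.022.


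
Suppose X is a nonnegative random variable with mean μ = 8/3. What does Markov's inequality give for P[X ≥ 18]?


μ = E[X] = 8/3, a = 18.
Markov: P[X ≥ 18] ≤ μ/a = (8/3)/18 = 4/27.
Numerically: ≈ 0.14815.
(Since a = 18 > μ = 2.66667, the bound 4/27 is < 1 and informative.)

P[X ≥ 18] ≤ 4/27 ≈ 0.14815.


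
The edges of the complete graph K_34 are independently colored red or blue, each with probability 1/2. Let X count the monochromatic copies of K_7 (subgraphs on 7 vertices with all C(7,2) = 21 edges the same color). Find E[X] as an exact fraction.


Let X = Σ_S X_S over the C(34, 7) = 5379616 subsets S of size 7, where X_S = 1 if the K_7 on S is monochromatic.
For a fixed S, the K_7 on S has C(7, 2) = 21 edges. P[all 21 edges red] = (1/2)^21, and likewise for blue, so P[monochromatic] = 2·(1/2)^21 = 2^{1 − 21} = 1/1048576.
By linearity of expectation: E[X] = C(34, 7) · 2^{1 − 21} = 5379616 · 1/1048576 = 168113/32768.
Numerically: E[X] ≈ 5.130.

E[X] = C(34,7)·2^(1−C(7,2)) = 168113/32768 ≈ 5.130.


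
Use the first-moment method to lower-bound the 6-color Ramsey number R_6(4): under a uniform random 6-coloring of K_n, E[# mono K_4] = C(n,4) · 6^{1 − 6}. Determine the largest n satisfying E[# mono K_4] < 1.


We need C(n, 4) · 6^{1 − 6} < 1, i.e. C(n, 4) < 6^{6 − 1} = 7776.
Check values of n near the boundary:
  n = 16: C(16, 4) = 1820; 1820 < 7776? YES
  n = 17: C(17, 4) = 2380; 2380 < 7776? YES
  n = 18: C(18, 4) = 3060; 3060 < 7776? YES
  n = 19: C(19, 4) = 3876; 3876 < 7776? YES
  n = 20: C(20, 4) = 4845; 4845 < 7776? YES
  n = 21: C(21, 4) = 5985; 5985 < 7776? YES
  n = 22: C(22, 4) = 7315; 7315 < 7776? YES
  n = 23: C(23, 4) = 8855; 8855 < 7776? NO
  n = 24: C(24, 4) = 10626; 10626 < 7776? NO
The largest n with C(n, 4) < 7776 is n = 22 (where E[X] = 7315/7776 ≈ 0.9407150). Hence R_6(4) > 22, i.e. R_6(4) ≥ 23.

Largest n = 22; hence R_6(4) > 22.


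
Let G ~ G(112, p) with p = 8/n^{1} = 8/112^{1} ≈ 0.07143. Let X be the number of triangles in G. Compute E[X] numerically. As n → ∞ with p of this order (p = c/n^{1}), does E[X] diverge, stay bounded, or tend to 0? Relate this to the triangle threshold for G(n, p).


Number of potential triangles: C(112, 3) = 227920.
Each occurs with probability p³ ≈ (0.07143)³ ≈ 3.644315e-04.
By linearity: E[X] = C(112, 3)·p³ ≈ 227920 · 3.644315e-04 ≈ 83.0612.
Here α = 1, so p = 8/n is exactly at the triangle threshold p ~ 1/n. Asymptotically E[X] → c³/6 = 8³/6 = 256/3 ≈ 85.3333, a bounded constant. In this regime the triangle count is asymptotically Poisson(c³/6).

E[X] ≈ 83.0612; in regime p = Θ(1/n^{1}) E[X] stays bounded (at the triangle threshold p ~ 1/n).


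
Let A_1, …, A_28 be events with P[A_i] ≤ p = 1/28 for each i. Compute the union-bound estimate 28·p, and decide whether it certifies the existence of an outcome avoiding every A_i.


Union bound: P[∪_{i=1}^{28} A_i] ≤ Σ_i P[A_i] ≤ 28·p = 28·(1/28) = 1.
Numerically: 1 ≈ 1.0000.
Is 1 < 1? NO.
Since the bound 1 is ≥ 1, the union bound is uninformative here; it does NOT by itself certify existence.

28·p = 1 ≈ 1.0000; existence NOT certified by the union bound.


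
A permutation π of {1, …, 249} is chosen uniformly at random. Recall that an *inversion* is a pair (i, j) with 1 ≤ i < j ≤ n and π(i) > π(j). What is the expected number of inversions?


Write X = Σ X_I over the C(249, 2) = 30876 pairs i < j, with X_I the indicator of one inversion.
There are 30876 indicators.
For each fixed pair i < j, the values π(i) and π(j) are two distinct elements of {1, …, 249} in uniformly random order; by symmetry P[π(i) > π(j)] = 1/2.
By linearity: E[X] = 30876 · (1/2) = C(249, 2) · (1/2) = 30876/2 = 15438 ≈ 15438.000.

E[X] = 15438 = 15438.000.


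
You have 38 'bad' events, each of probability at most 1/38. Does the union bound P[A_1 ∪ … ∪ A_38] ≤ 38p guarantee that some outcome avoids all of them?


Union bound: P[∪_{i=1}^{38} A_i] ≤ Σ_i P[A_i] ≤ 38·p = 38·(1/38) = 1.
Numerically: 1 ≈ 1.000000.
Is 1 < 1? NO.
Since the bound 1 is ≥ 1, the union bound is uninformative here; it does NOT by itself certify existence.

38·p = 1 ≈ 1.000000; existence NOT certified by the union bound.


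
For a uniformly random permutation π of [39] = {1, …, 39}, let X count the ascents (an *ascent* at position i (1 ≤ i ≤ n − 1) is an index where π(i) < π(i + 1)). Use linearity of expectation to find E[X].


Write X = Σ X_I over i = 1, …, 38, with X_I the indicator of one ascent.
There are 38 indicators.
For each fixed i, the pair (π(i), π(i+1)) is a uniformly random ordered pair of distinct values from {1, …, 39}; by symmetry P[π(i) < π(i+1)] = 1/2.
By linearity: E[X] = 38 · (1/2) = (39 − 1) · (1/2) = 19 ≈ 19.00000.

E[X] = 19 = 19.00000.


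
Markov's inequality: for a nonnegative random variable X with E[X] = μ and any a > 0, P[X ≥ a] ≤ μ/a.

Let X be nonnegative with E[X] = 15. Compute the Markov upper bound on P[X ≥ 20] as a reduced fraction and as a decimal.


μ = E[X] = 15, a = 20.
Markov: P[X ≥ 20] ≤ μ/a = (15)/20 = 3/4.
Numerically: ≈ 0.750000.
(Since a = 20 > μ = 15.000000, the bound 3/4 is < 1 and informative.)

P[X ≥ 20] ≤ 3/4 ≈ 0.750000.


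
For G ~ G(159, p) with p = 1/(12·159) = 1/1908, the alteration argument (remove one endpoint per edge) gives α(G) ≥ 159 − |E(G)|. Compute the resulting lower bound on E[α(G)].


E[|E(G)|] = C(159, 2)·p = 12561 · (1/1908) = 79/12.
E[α(G)] ≥ n − E[|E(G)|] = 159 − 79/12 = 1829/12.
Numerically: ≈ 152.41667.
(This is only a lower bound; the true E[α(G)] may be larger.)

E[α(G)] ≥ 1829/12 ≈ 152.41667.


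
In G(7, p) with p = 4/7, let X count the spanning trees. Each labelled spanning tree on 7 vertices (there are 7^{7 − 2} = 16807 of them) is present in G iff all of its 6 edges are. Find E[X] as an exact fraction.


K_7 has 7^{7 − 2} = 16807 labelled spanning trees.
For each such spanning tree H, let X_H = 1 if all 6 edges of H are present in G. Then P[X_H = 1] = p^{6} = (4/7)^{6} = 4096/117649.
Summing the indicators: E[X] = Σ_H E[X_H] = 16807 · p^{6} = 16807 · 4096/117649 = 4096/7.
Numerically: E[X] ≈ 585.1.

E[X] = 16807 · (4/7)^{6} = 4096/7 ≈ 585.1.


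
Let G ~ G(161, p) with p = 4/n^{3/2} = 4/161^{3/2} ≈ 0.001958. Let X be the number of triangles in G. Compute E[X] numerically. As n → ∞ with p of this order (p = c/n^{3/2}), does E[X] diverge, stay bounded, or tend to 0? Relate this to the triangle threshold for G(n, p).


Number of potential triangles: C(161, 3) = 682640.
Each occurs with probability p³ ≈ (0.001958)³ ≈ 7.5069501e-09.
By linearity: E[X] = C(161, 3)·p³ ≈ 682640 · 7.5069501e-09 ≈ 0.00512.
Since α = 3/2 > 1, p = c/n^{3/2} = o(1/n) is below the triangle threshold p ~ 1/n. Asymptotically E[X] ~ (c³/6)·n^{3(1−α)} = (4³/6)·n^{-1.5} → 0, so by Markov's inequality G has no triangles w.h.p.

E[X] ≈ 0.00512; in regime p = Θ(1/n^{3/2}) E[X] tends to 0 (below the triangle threshold p ~ 1/n).


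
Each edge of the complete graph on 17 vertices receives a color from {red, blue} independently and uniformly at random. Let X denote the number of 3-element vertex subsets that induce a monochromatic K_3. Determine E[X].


Let X = Σ_S X_S over the C(17, 3) = 680 subsets S of size 3, where X_S = 1 if the K_3 on S is monochromatic.
For a fixed S, the K_3 on S has C(3, 2) = 3 edges. P[all 3 edges red] = (1/2)^3, and likewise for blue, so P[monochromatic] = 2·(1/2)^3 = 2^{1 − 3} = 1/4.
Summing: E[X] = C(17, 3) · 2^{1 − 3} = 680 · 1/4 = 170.
Numerically: E[X] ≈ 170.00000.

E[X] = C(17,3)·2^(1−C(3,2)) = 170 ≈ 170.00000.


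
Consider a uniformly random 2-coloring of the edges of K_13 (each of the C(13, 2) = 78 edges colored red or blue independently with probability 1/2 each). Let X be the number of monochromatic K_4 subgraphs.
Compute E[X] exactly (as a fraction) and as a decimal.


Let X = Σ_S X_S over the C(13, 4) = 715 subsets S of size 4, where X_S = 1 if the K_4 on S is monochromatic.
For a fixed S, the K_4 on S has C(4, 2) = 6 edges. P[all 6 edges red] = (1/2)^6, and likewise for blue, so P[monochromatic] = 2·(1/2)^6 = 2^{1 − 6} = 1/32.
By linearity of expectation: E[X] = C(13, 4) · 2^{1 − 6} = 715 · 1/32 = 715/32.
Numerically: E[X] ≈ 22.343750.

E[X] = C(13,4)·2^(1−C(4,2)) = 715/32 ≈ 22.343750.


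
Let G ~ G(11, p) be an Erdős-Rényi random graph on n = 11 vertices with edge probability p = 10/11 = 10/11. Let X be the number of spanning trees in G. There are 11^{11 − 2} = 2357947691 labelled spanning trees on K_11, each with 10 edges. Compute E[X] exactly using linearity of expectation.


K_11 has 11^{11 − 2} = 2357947691 labelled spanning trees.
For each such spanning tree H, let X_H = 1 if all 10 edges of H are present in G. Then P[X_H = 1] = p^{10} = (10/11)^{10} = 10000000000/25937424601.
By linearity: E[X] = Σ_H E[X_H] = 2357947691 · p^{10} = 2357947691 · 10000000000/25937424601 = 10000000000/11.
Numerically: E[X] ≈ 9.091e+08.

E[X] = 2357947691 · (10/11)^{10} = 10000000000/11 ≈ 9.091e+08.


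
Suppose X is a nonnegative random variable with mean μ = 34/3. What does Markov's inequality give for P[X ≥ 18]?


μ = E[X] = 34/3, a = 18.
Markov: P[X ≥ 18] ≤ μ/a = (34/3)/18 = 17/27.
Numerically: ≈ 0.629630.
(Since a = 18 > μ = 11.333333, the bound 17/27 is < 1 and informative.)

P[X ≥ 18] ≤ 17/27 ≈ 0.629630.


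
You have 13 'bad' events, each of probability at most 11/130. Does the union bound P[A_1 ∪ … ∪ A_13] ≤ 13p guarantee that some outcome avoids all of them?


Union bound: P[∪_{i=1}^{13} A_i] ≤ Σ_i P[A_i] ≤ 13·p = 13·(11/130) = 11/10.
Numerically: 11/10 ≈ 1.1000.
Is 11/10 < 1? NO.
Since the bound 11/10 is ≥ 1, the union bound is uninformative here; it does NOT by itself certify existence.

13·p = 11/10 ≈ 1.1000; existence NOT certified by the union bound.


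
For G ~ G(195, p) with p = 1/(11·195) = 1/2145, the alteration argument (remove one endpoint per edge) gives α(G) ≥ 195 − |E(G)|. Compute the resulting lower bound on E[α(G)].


E[|E(G)|] = C(195, 2)·p = 18915 · (1/2145) = 97/11.
E[α(G)] ≥ n − E[|E(G)|] = 195 − 97/11 = 2048/11.
Numerically: ≈ 186.181818.
(This is only a lower bound; the true E[α(G)] may be larger.)

E[α(G)] ≥ 2048/11 ≈ 186.181818.


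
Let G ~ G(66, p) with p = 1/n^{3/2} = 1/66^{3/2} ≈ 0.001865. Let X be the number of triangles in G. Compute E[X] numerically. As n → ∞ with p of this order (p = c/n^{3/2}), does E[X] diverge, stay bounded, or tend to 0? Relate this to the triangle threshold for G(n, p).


Number of potential triangles: C(66, 3) = 45760.
Each occurs with probability p³ ≈ (0.001865)³ ≈ 6.4871254e-09.
By linearity: E[X] = C(66, 3)·p³ ≈ 45760 · 6.4871254e-09 ≈ 0.00030.
Since α = 3/2 > 1, p = c/n^{3/2} = o(1/n) is below the triangle threshold p ~ 1/n. Asymptotically E[X] ~ (c³/6)·n^{3(1−α)} = (1³/6)·n^{-1.5} → 0, so by Markov's inequality G has no triangles w.h.p.

E[X] ≈ 0.00030; in regime p = Θ(1/n^{3/2}) E[X] tends to 0 (below the triangle threshold p ~ 1/n).


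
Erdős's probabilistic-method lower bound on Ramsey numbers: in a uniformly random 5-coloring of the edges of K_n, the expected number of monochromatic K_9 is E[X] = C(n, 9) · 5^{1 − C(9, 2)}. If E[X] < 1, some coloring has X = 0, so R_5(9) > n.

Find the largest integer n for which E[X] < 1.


We need C(n, 9) · 5^{1 − 36} < 1, i.e. C(n, 9) < 5^{36 − 1} = 2910383045673370361328125.
Check values of n near the boundary:
  n = 2165: C(2165, 9) = 2832220612024886803272630; 2832220612024886803272630 < 2910383045673370361328125? YES
  n = 2166: C(2166, 9) = 2844037944203015677277940; 2844037944203015677277940 < 2910383045673370361328125? YES
  n = 2167: C(2167, 9) = 2855899084841489792706810; 2855899084841489792706810 < 2910383045673370361328125? YES
  n = 2168: C(2168, 9) = 2867804175977929537095120; 2867804175977929537095120 < 2910383045673370361328125? YES
  n = 2169: C(2169, 9) = 2879753360044504243499683; 2879753360044504243499683 < 2910383045673370361328125? YES
  n = 2170: C(2170, 9) = 2891746779868845075610510; 2891746779868845075610510 < 2910383045673370361328125? YES
  n = 2171: C(2171, 9) = 2903784578674959601827205; 2903784578674959601827205 < 2910383045673370361328125? YES
  n = 2172: C(2172, 9) = 2915866900084148060642020; 2915866900084148060642020 < 2910383045673370361328125? NO
The largest n with C(n, 9) < 2910383045673370361328125 is n = 2171 (where E[X] = 580756915734991920365441/582076609134674072265625 ≈ 0.998). Hence R_5(9) > 2171, i.e. R_5(9) ≥ 2172.

Largest n = 2171; hence R_5(9) > 2171.


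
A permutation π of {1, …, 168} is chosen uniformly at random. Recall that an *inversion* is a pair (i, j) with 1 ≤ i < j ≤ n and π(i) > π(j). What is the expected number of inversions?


Write X = Σ X_I over the C(168, 2) = 14028 pairs i < j, with X_I the indicator of one inversion.
There are 14028 indicators.
For each fixed pair i < j, the values π(i) and π(j) are two distinct elements of {1, …, 168} in uniformly random order; by symmetry P[π(i) > π(j)] = 1/2.
By linearity: E[X] = 14028 · (1/2) = C(168, 2) · (1/2) = 14028/2 = 7014 ≈ 7014.000.

E[X] = 7014 = 7014.000.


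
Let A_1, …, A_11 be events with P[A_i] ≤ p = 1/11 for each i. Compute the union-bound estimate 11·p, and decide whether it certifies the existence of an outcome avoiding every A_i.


Union bound: P[∪_{i=1}^{11} A_i] ≤ Σ_i P[A_i] ≤ 11·p = 11·(1/11) = 1.
Numerically: 1 ≈ 1.0000.
Is 1 < 1? NO.
Since the bound 1 is ≥ 1, the union bound is uninformative here; it does NOT by itself certify existence.

11·p = 1 ≈ 1.0000; existence NOT certified by the union bound.
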